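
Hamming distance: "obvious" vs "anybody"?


Comparing character by character (same length = 7):
  Pos 0: 'o' vs 'a' !=
  Pos 1: 'b' vs 'n' !=
  Pos 2: 'v' vs 'y' !=
  Pos 3: 'i' vs 'b' !=
  Pos 4: 'o' vs 'o' =
  Pos 5: 'u' vs 'd' !=
  Pos 6: 's' vs 'y' !=
Hamming distance = 6


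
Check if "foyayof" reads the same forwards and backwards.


Word: "foyayof"
Reversed: "foyayof"
Forward == Backward? foyayof == foyayof
Palindrome = Yes


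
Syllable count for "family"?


Word: "family"
Syllable breakdown: fam / i / ly
Counting: 3 parts
= 3 syllables


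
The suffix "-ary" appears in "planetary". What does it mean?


Suffix: -ary
Example: planetary (planet + -ary)
Meaning = relating to


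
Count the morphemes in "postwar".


Word: "postwar"
Morphemes: post- / war
Each morpheme carries meaning
= 2 morphemes


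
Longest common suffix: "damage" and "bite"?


Word 1: "damage"
Word 2: "bite"
Comparing from end:
  Pos -1: 'e' == 'e'
  Pos -2: 'g' != 't' (stop)
LCS = "e" (length 1)


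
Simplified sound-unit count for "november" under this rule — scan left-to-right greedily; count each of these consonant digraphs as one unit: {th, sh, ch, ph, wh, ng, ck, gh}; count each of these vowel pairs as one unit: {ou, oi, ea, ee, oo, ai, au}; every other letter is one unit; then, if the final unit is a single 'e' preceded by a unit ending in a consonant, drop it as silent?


Word: "november" (8 letters)
Left-to-right scan:
  1. 'n' (letter)
  2. 'o' (letter)
  3. 'v' (letter)
  4. 'e' (letter)
  5. 'm' (letter)
  6. 'b' (letter)
  7. 'e' (letter)
  8. 'r' (letter)
Units from scan: 8
Sound units = 8 units


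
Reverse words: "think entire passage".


Original: "think entire passage"
Words (1..n): think | entire | passage
Reversed (n..1): passage | entire | think
Result = "passage entire think"


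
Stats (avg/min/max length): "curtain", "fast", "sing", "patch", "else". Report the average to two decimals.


Lengths: "curtain"=7, "fast"=4, "sing"=4, "patch"=5, "else"=4
Sum = 24, Count = 5
Average = 24/5 = 4.80
= avg=4.80, min=4, max=7


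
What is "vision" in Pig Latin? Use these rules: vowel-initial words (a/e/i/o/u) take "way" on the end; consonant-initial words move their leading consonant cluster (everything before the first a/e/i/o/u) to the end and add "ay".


Word: "vision"
Starts with consonant(s) → move to end, add 'ay'
Consonant cluster: "v"
Pig Latin = "isionvay"


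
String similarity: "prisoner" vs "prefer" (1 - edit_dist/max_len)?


Word 1: "prisoner" (length 8)
Word 2: "prefer" (length 6)
One optimal edit sequence:
  1. keep 'p'
  2. keep 'r'
  3. delete 'i'  (+1)
  4. delete 's'  (+1)
  5. substitute 'o' -> 'e'  (+1)
  6. substitute 'n' -> 'f'  (+1)
  7. keep 'e'
  8. keep 'r'
Edit distance = 4
Max length = max(8, 6) = 8
Similarity = 1 - 4/8
= 0.5000


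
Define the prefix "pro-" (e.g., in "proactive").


Prefix: pro-
Example: proactive (pro- + active)
Meaning = forward / in favor of


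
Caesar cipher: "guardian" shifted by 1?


Word: "guardian"
Shift: 1
Each letter → (letter + shift) mod 26:
  'g' (6) + 1 = 7 → 'h'
  'u' (20) + 1 = 21 → 'v'
  'a' (0) + 1 = 1 → 'b'
  'r' (17) + 1 = 18 → 's'
  'd' (3) + 1 = 4 → 'e'
  'i' (8) + 1 = 9 → 'j'
  'a' (0) + 1 = 1 → 'b'
  'n' (13) + 1 = 14 → 'o'
Result = "hvbsejbo"


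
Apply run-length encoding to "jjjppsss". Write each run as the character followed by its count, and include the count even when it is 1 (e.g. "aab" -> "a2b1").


String: "jjjppsss"
Scanning for consecutive runs:
  'j' x 3
  'p' x 2
  's' x 3
RLE = "j3p2s3"


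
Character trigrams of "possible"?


Word: "possible" (length 8)
Number of trigrams = 8 - 3 + 1 = 6
  Position 0: "pos"
  Position 1: "oss"
  Position 2: "ssi"
  Position 3: "sib"
  Position 4: "ibl"
  Position 5: "ble"
Trigrams = "pos", "oss", "ssi", "sib", "ibl", "ble"


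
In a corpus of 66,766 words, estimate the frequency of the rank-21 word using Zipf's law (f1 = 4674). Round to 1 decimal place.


Zipf's law: f(r) = f(1) / r
f(1) = 4674
f(21) = 4674 / 21
= 222.6 occurrences


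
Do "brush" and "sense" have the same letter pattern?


Pattern of "brush": [0, 1, 2, 3, 4]
Pattern of "sense": [0, 1, 2, 0, 1]
Patterns do not match
Same pattern = No


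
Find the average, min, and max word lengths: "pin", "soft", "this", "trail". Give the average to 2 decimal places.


Lengths: "pin"=3, "soft"=4, "this"=4, "trail"=5
Sum = 16, Count = 4
Average = 16/4 = 4.00
= avg=4.00, min=3, max=5


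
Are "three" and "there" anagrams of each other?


Word 1: "three" → sorted: eehrt
Word 2: "there" → sorted: eehrt
Same letters? eehrt == eehrt
Anagram = Yes


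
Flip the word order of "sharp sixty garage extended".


Original: "sharp sixty garage extended"
Words (1..n): sharp | sixty | garage | extended
Reversed (n..1): extended | garage | sixty | sharp
Result = "extended garage sixty sharp"


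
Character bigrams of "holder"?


Word: "holder" (length 6)
Number of bigrams = 6 - 2 + 1 = 5
  Position 0: "ho"
  Position 1: "ol"
  Position 2: "ld"
  Position 3: "de"
  Position 4: "er"
Bigrams = "ho", "ol", "ld", "de", "er"


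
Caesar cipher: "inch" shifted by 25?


Word: "inch"
Shift: 25
Each letter → (letter + shift) mod 26:
  'i' (8) + 25 = 7 → 'h'
  'n' (13) + 25 = 12 → 'm'
  'c' (2) + 25 = 1 → 'b'
  'h' (7) + 25 = 6 → 'g'
Result = "hmbg"


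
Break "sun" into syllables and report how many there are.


Word: "sun"
Syllable breakdown: sun
Counting: 1 part
= 1 syllable


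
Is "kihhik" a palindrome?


Word: "kihhik"
Reversed: "kihhik"
Forward == Backward? kihhik == kihhik
Palindrome = Yes


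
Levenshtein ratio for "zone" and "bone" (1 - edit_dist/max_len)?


Word 1: "zone" (length 4)
Word 2: "bone" (length 4)
One optimal edit sequence:
  1. substitute 'z' -> 'b'  (+1)
  2. keep 'o'
  3. keep 'n'
  4. keep 'e'
Edit distance = 1
Max length = max(4, 4) = 4
Similarity = 1 - 1/4
= 0.7500


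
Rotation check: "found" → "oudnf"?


Word: "found", Candidate: "oudnf"
Method: check if candidate is substring of word+word
"foundfound" contains "oudnf"? No
Is rotation = No


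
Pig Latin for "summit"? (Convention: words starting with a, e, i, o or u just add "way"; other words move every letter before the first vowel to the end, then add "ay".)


Word: "summit"
Starts with consonant(s) → move to end, add 'ay'
Consonant cluster: "s"
Pig Latin = "ummitsay"


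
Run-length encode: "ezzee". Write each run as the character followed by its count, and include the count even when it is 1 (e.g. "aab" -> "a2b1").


String: "ezzee"
Scanning for consecutive runs:
  'e' x 1
  'z' x 2
  'e' x 2
RLE = "e1z2e2"


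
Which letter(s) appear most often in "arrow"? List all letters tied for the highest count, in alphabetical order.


Word: "arrow"
Letter counts:
  'a': 1
  'o': 1
  'r': 2
  'w': 1
Maximum count = 2
Most frequent = 'r' (2 times each)


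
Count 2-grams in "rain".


Word: "rain" (length 4)
Number of 2-grams = length - 2 + 1 = 4 - 2 + 1
= 3


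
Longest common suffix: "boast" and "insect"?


Word 1: "boast"
Word 2: "insect"
Comparing from end:
  Pos -1: 't' == 't'
  Pos -2: 's' != 'c' (stop)
LCS = "t" (length 1)


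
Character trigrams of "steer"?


Word: "steer" (length 5)
Number of trigrams = 5 - 3 + 1 = 3
  Position 0: "ste"
  Position 1: "tee"
  Position 2: "eer"
Trigrams = "ste", "tee", "eer"


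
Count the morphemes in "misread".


Word: "misread"
Morphemes: mis- + read
Each morpheme carries meaning
= 2 morphemes


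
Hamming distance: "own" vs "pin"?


Comparing character by character (same length = 3):
  Pos 0: 'o' vs 'p' !=
  Pos 1: 'w' vs 'i' !=
  Pos 2: 'n' vs 'n' =
Hamming distance = 2


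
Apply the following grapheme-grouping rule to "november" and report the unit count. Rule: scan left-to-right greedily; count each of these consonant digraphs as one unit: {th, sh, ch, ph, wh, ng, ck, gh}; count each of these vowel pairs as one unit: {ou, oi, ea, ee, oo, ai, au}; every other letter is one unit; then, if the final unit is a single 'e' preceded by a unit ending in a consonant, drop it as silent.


Word: "november" (8 letters)
Left-to-right scan:
  1. 'n' (letter)
  2. 'o' (letter)
  3. 'v' (letter)
  4. 'e' (letter)
  5. 'm' (letter)
  6. 'b' (letter)
  7. 'e' (letter)
  8. 'r' (letter)
Units from scan: 8
Sound units = 8 units


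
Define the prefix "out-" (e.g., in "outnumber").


Prefix: out-
As in: outnumber -> out- + number
Meaning = surpass


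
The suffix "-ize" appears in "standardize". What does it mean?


Suffix: -ize
As in: standardize -> standard + -ize
Meaning = to make


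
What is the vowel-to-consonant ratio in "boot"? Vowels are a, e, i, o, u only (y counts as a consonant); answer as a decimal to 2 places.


Word: "boot"
Vowels (a,e,i,o,u): 2
Consonants: 2
Ratio = 2/2
= 1.00


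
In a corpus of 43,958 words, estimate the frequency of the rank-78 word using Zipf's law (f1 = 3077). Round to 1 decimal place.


Zipf's law: f(r) = f(1) / r
f(1) = 3077
f(78) = 3077 / 78
= 39.4 occurrences


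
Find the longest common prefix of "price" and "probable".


Word 1: "price"
Word 2: "probable"
Comparing from start:
  Pos 0: 'p' == 'p'
  Pos 1: 'r' == 'r'
  Pos 2: 'i' != 'o' (stop)
LCP = "pr" (length 2)


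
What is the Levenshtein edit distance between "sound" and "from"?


Word 1: "sound" (length 5)
Word 2: "from" (length 4)
One optimal edit sequence (insert/delete/substitute each cost 1):
  1. delete 's'  (+1)
  2. substitute 'o' -> 'f'  (+1)
  3. substitute 'u' -> 'r'  (+1)
  4. substitute 'n' -> 'o'  (+1)
  5. substitute 'd' -> 'm'  (+1)
Total edit operations: 5
Edit distance = 5


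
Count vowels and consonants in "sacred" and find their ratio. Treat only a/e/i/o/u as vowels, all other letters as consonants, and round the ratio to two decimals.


Word: "sacred"
Vowels (a,e,i,o,u): 2
Consonants: 4
Ratio = 2/4
= 0.50


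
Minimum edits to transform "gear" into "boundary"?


Word 1: "gear" (length 4)
Word 2: "boundary" (length 8)
One optimal edit sequence (insert/delete/substitute each cost 1):
  1. insert 'b'  (+1)
  2. insert 'o'  (+1)
  3. insert 'u'  (+1)
  4. substitute 'g' -> 'n'  (+1)
  5. substitute 'e' -> 'd'  (+1)
  6. keep 'a'
  7. keep 'r'
  8. insert 'y'  (+1)
Total edit operations: 6
Edit distance = 6


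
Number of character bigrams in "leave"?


Word: "leave" (length 5)
Number of 2-grams = length - 2 + 1 = 5 - 2 + 1
= 4


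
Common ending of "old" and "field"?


Word 1: "old"
Word 2: "field"
Comparing from end:
  Pos -1: 'd' == 'd'
  Pos -2: 'l' == 'l'
  Pos -3: 'o' != 'e' (stop)
LCS = "ld" (length 2)


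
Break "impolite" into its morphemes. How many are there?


Word: "impolite"
Morphemes: im- | polite
Each morpheme carries meaning
= 2 morphemes


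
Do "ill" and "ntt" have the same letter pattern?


Pattern of "ill": [0, 1, 1]
Pattern of "ntt": [0, 1, 1]
Patterns match
Same pattern = Yes


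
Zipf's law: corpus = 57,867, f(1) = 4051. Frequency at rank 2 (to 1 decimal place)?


Zipf's law: f(r) = f(1) / r
f(1) = 4051
f(2) = 4051 / 2
= 2025.5 occurrences


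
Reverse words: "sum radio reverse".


Original: "sum radio reverse"
Words (1..n): sum | radio | reverse
Reversed (n..1): reverse | radio | sum
Result = "reverse radio sum"


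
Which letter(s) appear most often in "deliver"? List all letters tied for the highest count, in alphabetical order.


Word: "deliver"
Letter counts:
  'd': 1
  'e': 2
  'i': 1
  'l': 1
  'r': 1
  'v': 1
Maximum count = 2
Most frequent = 'e' (2 times each)


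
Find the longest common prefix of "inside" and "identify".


Word 1: "inside"
Word 2: "identify"
Comparing from start:
  Pos 0: 'i' == 'i'
  Pos 1: 'n' != 'd' (stop)
LCP = "i" (length 1)


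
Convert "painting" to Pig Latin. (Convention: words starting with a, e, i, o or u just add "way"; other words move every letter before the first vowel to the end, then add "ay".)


Word: "painting"
Starts with consonant(s) → move to end, add 'ay'
Consonant cluster: "p"
Pig Latin = "aintingpay"


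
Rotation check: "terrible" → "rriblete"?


Word: "terrible", Candidate: "rriblete"
Method: check if candidate is substring of word+word
"terribleterrible" contains "rriblete"? Yes
Is rotation = Yes


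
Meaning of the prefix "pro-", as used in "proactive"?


Prefix: pro-
Example: proactive = pro- + active
Meaning = forward / in favor of


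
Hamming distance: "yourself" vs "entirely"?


Comparing character by character (same length = 8):
  Pos 0: 'y' vs 'e' !=
  Pos 1: 'o' vs 'n' !=
  Pos 2: 'u' vs 't' !=
  Pos 3: 'r' vs 'i' !=
  Pos 4: 's' vs 'r' !=
  Pos 5: 'e' vs 'e' =
  Pos 6: 'l' vs 'l' =
  Pos 7: 'f' vs 'y' !=
Hamming distance = 6


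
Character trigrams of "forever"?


Word: "forever" (length 7)
Number of trigrams = 7 - 3 + 1 = 5
  Position 0: "for"
  Position 1: "ore"
  Position 2: "rev"
  Position 3: "eve"
  Position 4: "ver"
Trigrams = "for", "ore", "rev", "eve", "ver"


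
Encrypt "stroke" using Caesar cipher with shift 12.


Word: "stroke"
Shift: 12
Each letter → (letter + shift) mod 26:
  's' (18) + 12 = 4 → 'e'
  't' (19) + 12 = 5 → 'f'
  'r' (17) + 12 = 3 → 'd'
  'o' (14) + 12 = 0 → 'a'
  'k' (10) + 12 = 22 → 'w'
  'e' (4) + 12 = 16 → 'q'
Result = "efdawq"


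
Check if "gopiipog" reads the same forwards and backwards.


Word: "gopiipog"
Reversed: "gopiipog"
Forward == Backward? gopiipog == gopiipog
Palindrome = Yes


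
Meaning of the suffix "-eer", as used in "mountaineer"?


Suffix: -eer
Example: mountaineer (mountain + -eer)
Meaning = one who is concerned with


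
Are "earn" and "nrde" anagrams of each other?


Word 1: "earn" → sorted: aenr
Word 2: "nrde" → sorted: denr
Same letters? aenr != denr
Anagram = No


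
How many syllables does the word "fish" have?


Word: "fish"
Syllable breakdown: fish
Counting: 1 part
= 1 syllable


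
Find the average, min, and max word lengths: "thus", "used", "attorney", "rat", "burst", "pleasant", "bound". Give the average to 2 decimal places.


Lengths: "thus"=4, "used"=4, "attorney"=8, "rat"=3, "burst"=5, "pleasant"=8, "bound"=5
Sum = 37, Count = 7
Average = 37/7 = 5.29
= avg=5.29, min=3, max=8


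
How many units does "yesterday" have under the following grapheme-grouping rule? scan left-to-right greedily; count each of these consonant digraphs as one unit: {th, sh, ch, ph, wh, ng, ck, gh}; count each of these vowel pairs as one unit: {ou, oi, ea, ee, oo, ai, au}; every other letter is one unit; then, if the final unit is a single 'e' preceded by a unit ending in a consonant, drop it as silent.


Word: "yesterday" (9 letters)
Left-to-right scan:
  [1] 'y' (letter)
  [2] 'e' (letter)
  [3] 's' (letter)
  [4] 't' (letter)
  [5] 'e' (letter)
  [6] 'r' (letter)
  [7] 'd' (letter)
  [8] 'a' (letter)
  [9] 'y' (letter)
Units from scan: 9
Sound units = 9 units


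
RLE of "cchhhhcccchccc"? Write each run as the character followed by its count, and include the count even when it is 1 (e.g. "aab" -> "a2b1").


String: "cchhhhcccchccc"
Scanning for consecutive runs:
  'c' x 2
  'h' x 4
  'c' x 4
  'h' x 1
  'c' x 3
RLE = "c2h4c4h1c3"


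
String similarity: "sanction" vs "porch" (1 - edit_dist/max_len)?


Word 1: "sanction" (length 8)
Word 2: "porch" (length 5)
One optimal edit sequence:
  1. substitute 's' -> 'p'  (+1)
  2. substitute 'a' -> 'o'  (+1)
  3. substitute 'n' -> 'r'  (+1)
  4. keep 'c'
  5. delete 't'  (+1)
  6. delete 'i'  (+1)
  7. delete 'o'  (+1)
  8. substitute 'n' -> 'h'  (+1)
Edit distance = 7
Max length = max(8, 5) = 8
Similarity = 1 - 7/8
= 0.1250


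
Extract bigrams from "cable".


Word: "cable" (length 5)
Number of bigrams = 5 - 2 + 1 = 4
  Position 0: "ca"
  Position 1: "ab"
  Position 2: "bl"
  Position 3: "le"
Bigrams = "ca", "ab", "bl", "le"


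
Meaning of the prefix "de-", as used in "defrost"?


Prefix: de-
As in: defrost -> de- + frost
Meaning = remove / reverse


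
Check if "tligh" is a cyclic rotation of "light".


Word: "light", Candidate: "tligh"
Method: check if candidate is substring of word+word
"lightlight" contains "tligh"? Yes
Is rotation = Yes


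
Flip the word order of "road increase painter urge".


Original: "road increase painter urge"
Words (1..n): road | increase | painter | urge
Reversed (n..1): urge | painter | increase | road
Result = "urge painter increase road"


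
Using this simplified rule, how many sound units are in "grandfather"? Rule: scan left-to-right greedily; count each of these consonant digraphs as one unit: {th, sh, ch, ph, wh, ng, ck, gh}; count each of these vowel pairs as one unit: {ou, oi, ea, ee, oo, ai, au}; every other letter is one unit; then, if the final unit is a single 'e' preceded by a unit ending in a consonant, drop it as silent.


Word: "grandfather" (11 letters)
Left-to-right scan:
  1. 'g' (letter)
  2. 'r' (letter)
  3. 'a' (letter)
  4. 'n' (letter)
  5. 'd' (letter)
  6. 'f' (letter)
  7. 'a' (letter)
  8. 'th' (digraph)
  9. 'e' (letter)
  10. 'r' (letter)
Units from scan: 10
Sound units = 10 units


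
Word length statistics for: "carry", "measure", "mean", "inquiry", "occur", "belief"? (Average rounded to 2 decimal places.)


Lengths: "carry"=5, "measure"=7, "mean"=4, "inquiry"=7, "occur"=5, "belief"=6
Sum = 34, Count = 6
Average = 34/6 = 5.67
= avg=5.67, min=4, max=7


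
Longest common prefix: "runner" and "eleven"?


Word 1: "runner"
Word 2: "eleven"
Comparing from start:
  Pos 0: 'r' != 'e' (stop)
LCP = "" (length 0)


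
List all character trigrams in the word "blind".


Word: "blind" (length 5)
Number of trigrams = 5 - 3 + 1 = 3
  Position 0: "bli"
  Position 1: "lin"
  Position 2: "ind"
Trigrams = "bli", "lin", "ind"


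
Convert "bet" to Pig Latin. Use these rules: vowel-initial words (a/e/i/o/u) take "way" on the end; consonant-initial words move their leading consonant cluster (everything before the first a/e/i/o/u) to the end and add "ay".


Word: "bet"
Starts with consonant(s) → move to end, add 'ay'
Consonant cluster: "b"
Pig Latin = "etbay"


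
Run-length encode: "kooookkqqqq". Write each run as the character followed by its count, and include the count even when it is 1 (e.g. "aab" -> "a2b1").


String: "kooookkqqqq"
Scanning for consecutive runs:
  'k' x 1
  'o' x 4
  'k' x 2
  'q' x 4
RLE = "k1o4k2q4"


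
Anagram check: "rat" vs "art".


Word 1: "rat" → sorted: art
Word 2: "art" → sorted: art
Same letters? art == art
Anagram = Yes


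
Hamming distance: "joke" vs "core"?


Comparing character by character (same length = 4):
  Pos 0: 'j' vs 'c' !=
  Pos 1: 'o' vs 'o' =
  Pos 2: 'k' vs 'r' !=
  Pos 3: 'e' vs 'e' =
Hamming distance = 2


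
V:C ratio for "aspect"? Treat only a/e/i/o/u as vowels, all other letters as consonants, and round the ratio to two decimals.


Word: "aspect"
Vowels (a,e,i,o,u): 2
Consonants: 4
Ratio = 2/4
= 0.50


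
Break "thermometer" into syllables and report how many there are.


Word: "thermometer"
Syllable breakdown: ther · mom · e · ter
Counting: 4 parts
= 4 syllables


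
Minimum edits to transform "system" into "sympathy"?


Word 1: "system" (length 6)
Word 2: "sympathy" (length 8)
One optimal edit sequence (insert/delete/substitute each cost 1):
  1. keep 's'
  2. keep 'y'
  3. insert 'm'  (+1)
  4. insert 'p'  (+1)
  5. substitute 's' -> 'a'  (+1)
  6. keep 't'
  7. substitute 'e' -> 'h'  (+1)
  8. substitute 'm' -> 'y'  (+1)
Total edit operations: 5
Edit distance = 5


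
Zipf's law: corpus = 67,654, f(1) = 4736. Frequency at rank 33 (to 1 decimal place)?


Zipf's law: f(r) = f(1) / r
f(1) = 4736
f(33) = 4736 / 33
= 143.5 occurrences


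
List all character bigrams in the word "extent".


Word: "extent" (length 6)
Number of bigrams = 6 - 2 + 1 = 5
  Position 0: "ex"
  Position 1: "xt"
  Position 2: "te"
  Position 3: "en"
  Position 4: "nt"
Bigrams = "ex", "xt", "te", "en", "nt"


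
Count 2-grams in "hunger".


Word: "hunger" (length 6)
Number of 2-grams = length - 2 + 1 = 6 - 2 + 1
= 5


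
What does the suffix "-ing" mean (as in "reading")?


Suffix: -ing
Example: reading = read + -ing
Meaning = present participle


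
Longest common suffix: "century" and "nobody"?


Word 1: "century"
Word 2: "nobody"
Comparing from end:
  Pos -1: 'y' == 'y'
  Pos -2: 'r' != 'd' (stop)
LCS = "y" (length 1)


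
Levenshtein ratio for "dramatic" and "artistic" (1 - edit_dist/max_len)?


Word 1: "dramatic" (length 8)
Word 2: "artistic" (length 8)
One optimal edit sequence:
  1. substitute 'd' -> 'a'  (+1)
  2. keep 'r'
  3. substitute 'a' -> 't'  (+1)
  4. substitute 'm' -> 'i'  (+1)
  5. substitute 'a' -> 's'  (+1)
  6. keep 't'
  7. keep 'i'
  8. keep 'c'
Edit distance = 4
Max length = max(8, 8) = 8
Similarity = 1 - 4/8
= 0.5000


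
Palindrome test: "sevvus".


Word: "sevvus"
Reversed: "suvves"
Forward == Backward? sevvus != suvves
Palindrome = No


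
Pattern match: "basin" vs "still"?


Pattern of "basin": [0, 1, 2, 3, 4]
Pattern of "still": [0, 1, 2, 3, 3]
Patterns do not match
Same pattern = No


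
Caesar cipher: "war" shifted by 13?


Word: "war"
Shift: 13
Each letter → (letter + shift) mod 26:
  'w' (22) + 13 = 9 → 'j'
  'a' (0) + 13 = 13 → 'n'
  'r' (17) + 13 = 4 → 'e'
Result = "jne"


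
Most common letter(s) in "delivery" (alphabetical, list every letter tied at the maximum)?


Word: "delivery"
Letter counts:
  'd': 1
  'e': 2
  'i': 1
  'l': 1
  'r': 1
  'v': 1
  'y': 1
Maximum count = 2
Most frequent = 'e' (2 times each)


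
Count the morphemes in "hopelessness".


Word: "hopelessness"
Morphemes: hope + -less + -ness
Each morpheme carries meaning
= 3 morphemes


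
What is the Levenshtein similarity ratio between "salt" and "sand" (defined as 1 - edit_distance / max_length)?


Word 1: "salt" (length 4)
Word 2: "sand" (length 4)
One optimal edit sequence:
  1. keep 's'
  2. keep 'a'
  3. substitute 'l' -> 'n'  (+1)
  4. substitute 't' -> 'd'  (+1)
Edit distance = 2
Max length = max(4, 4) = 4
Similarity = 1 - 2/4
= 0.5000


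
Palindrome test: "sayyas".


Word: "sayyas"
Reversed: "sayyas"
Forward == Backward? sayyas == sayyas
Palindrome = Yes


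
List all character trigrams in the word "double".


Word: "double" (length 6)
Number of trigrams = 6 - 3 + 1 = 4
  Position 0: "dou"
  Position 1: "oub"
  Position 2: "ubl"
  Position 3: "ble"
Trigrams = "dou", "oub", "ubl", "ble"


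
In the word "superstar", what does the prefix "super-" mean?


Prefix: super-
Example: superstar = super- + star
Meaning = above / beyond


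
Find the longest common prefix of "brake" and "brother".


Word 1: "brake"
Word 2: "brother"
Comparing from start:
  Pos 0: 'b' == 'b'
  Pos 1: 'r' == 'r'
  Pos 2: 'a' != 'o' (stop)
LCP = "br" (length 2)


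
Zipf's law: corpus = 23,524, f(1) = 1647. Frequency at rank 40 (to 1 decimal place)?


Zipf's law: f(r) = f(1) / r
f(1) = 1647
f(40) = 1647 / 40
= 41.2 occurrences


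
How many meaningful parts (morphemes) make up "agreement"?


Word: "agreement"
Morphemes: agree + -ment
Each morpheme carries meaning
= 2 morphemes


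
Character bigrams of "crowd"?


Word: "crowd" (length 5)
Number of bigrams = 5 - 2 + 1 = 4
  Position 0: "cr"
  Position 1: "ro"
  Position 2: "ow"
  Position 3: "wd"
Bigrams = "cr", "ro", "ow", "wd"


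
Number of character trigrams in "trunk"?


Word: "trunk" (length 5)
Number of 3-grams = length - 3 + 1 = 5 - 3 + 1
= 3


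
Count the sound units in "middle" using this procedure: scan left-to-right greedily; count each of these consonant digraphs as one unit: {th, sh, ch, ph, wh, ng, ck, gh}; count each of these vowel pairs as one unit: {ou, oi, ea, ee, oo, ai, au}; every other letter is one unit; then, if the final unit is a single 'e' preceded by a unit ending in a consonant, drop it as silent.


Word: "middle" (6 letters)
Left-to-right scan:
  1. 'm' (letter)
  2. 'i' (letter)
  3. 'd' (letter)
  4. 'd' (letter)
  5. 'l' (letter)
  6. 'e' (letter)
Units from scan: 6
Final unit is 'e' after a consonant -> drop as silent (-1)
Sound units = 5 units


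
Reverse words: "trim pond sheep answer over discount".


Original: "trim pond sheep answer over discount"
Words (1..n): trim | pond | sheep | answer | over | discount
Reversed (n..1): discount | over | answer | sheep | pond | trim
Result = "discount over answer sheep pond trim"


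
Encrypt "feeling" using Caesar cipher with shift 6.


Word: "feeling"
Shift: 6
Each letter → (letter + shift) mod 26:
  'f' (5) + 6 = 11 → 'l'
  'e' (4) + 6 = 10 → 'k'
  'e' (4) + 6 = 10 → 'k'
  'l' (11) + 6 = 17 → 'r'
  'i' (8) + 6 = 14 → 'o'
  'n' (13) + 6 = 19 → 't'
  'g' (6) + 6 = 12 → 'm'
Result = "lkkrotm"


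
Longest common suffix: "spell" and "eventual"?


Word 1: "spell"
Word 2: "eventual"
Comparing from end:
  Pos -1: 'l' == 'l'
  Pos -2: 'l' != 'a' (stop)
LCS = "l" (length 1)


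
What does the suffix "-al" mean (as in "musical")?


Suffix: -al
As in: musical -> music + -al
Meaning = relating to


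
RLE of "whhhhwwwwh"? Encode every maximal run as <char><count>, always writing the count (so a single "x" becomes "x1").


String: "whhhhwwwwh"
Scanning for consecutive runs:
  'w' x 1
  'h' x 4
  'w' x 4
  'h' x 1
RLE = "w1h4w4h1"


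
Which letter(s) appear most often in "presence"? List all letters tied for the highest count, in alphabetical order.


Word: "presence"
Letter counts:
  'c': 1
  'e': 3
  'n': 1
  'p': 1
  'r': 1
  's': 1
Maximum count = 3
Most frequent = 'e' (3 times each)


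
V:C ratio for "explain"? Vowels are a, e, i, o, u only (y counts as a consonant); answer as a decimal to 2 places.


Word: "explain"
Vowels (a,e,i,o,u): 3
Consonants: 4
Ratio = 3/4
= 0.75


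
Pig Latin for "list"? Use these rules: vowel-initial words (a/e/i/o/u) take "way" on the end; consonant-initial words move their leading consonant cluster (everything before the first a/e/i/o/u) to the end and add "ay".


Word: "list"
Starts with consonant(s) → move to end, add 'ay'
Consonant cluster: "l"
Pig Latin = "istlay"


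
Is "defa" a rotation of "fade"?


Word: "fade", Candidate: "defa"
Method: check if candidate is substring of word+word
"fadefade" contains "defa"? Yes
Is rotation = Yes


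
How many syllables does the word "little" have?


Word: "little"
Syllable breakdown: lit / tle
Counting: 2 parts
= 2 syllables


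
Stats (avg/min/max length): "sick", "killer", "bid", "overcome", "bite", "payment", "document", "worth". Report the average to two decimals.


Lengths: "sick"=4, "killer"=6, "bid"=3, "overcome"=8, "bite"=4, "payment"=7, "document"=8, "worth"=5
Sum = 45, Count = 8
Average = 45/8 = 5.63
= avg=5.63, min=3, max=8


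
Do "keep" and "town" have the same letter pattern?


Pattern of "keep": [0, 1, 1, 2]
Pattern of "town": [0, 1, 2, 3]
Patterns do not match
Same pattern = No


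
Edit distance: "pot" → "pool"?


Word 1: "pot" (length 3)
Word 2: "pool" (length 4)
One optimal edit sequence (insert/delete/substitute each cost 1):
  1. keep 'p'
  2. insert 'o'  (+1)
  3. keep 'o'
  4. substitute 't' -> 'l'  (+1)
Total edit operations: 2
Edit distance = 2


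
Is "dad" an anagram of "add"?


Word 1: "add" → sorted: add
Word 2: "dad" → sorted: add
Same letters? add == add
Anagram = Yes


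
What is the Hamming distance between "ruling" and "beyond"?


Comparing character by character (same length = 6):
  Pos 0: 'r' vs 'b' !=
  Pos 1: 'u' vs 'e' !=
  Pos 2: 'l' vs 'y' !=
  Pos 3: 'i' vs 'o' !=
  Pos 4: 'n' vs 'n' =
  Pos 5: 'g' vs 'd' !=
Hamming distance = 5


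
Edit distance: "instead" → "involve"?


Word 1: "instead" (length 7)
Word 2: "involve" (length 7)
One optimal edit sequence (insert/delete/substitute each cost 1):
  1. keep 'i'
  2. keep 'n'
  3. substitute 's' -> 'v'  (+1)
  4. substitute 't' -> 'o'  (+1)
  5. substitute 'e' -> 'l'  (+1)
  6. substitute 'a' -> 'v'  (+1)
  7. substitute 'd' -> 'e'  (+1)
Total edit operations: 5
Edit distance = 5


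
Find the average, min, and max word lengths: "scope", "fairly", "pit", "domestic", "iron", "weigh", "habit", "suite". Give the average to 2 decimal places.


Lengths: "scope"=5, "fairly"=6, "pit"=3, "domestic"=8, "iron"=4, "weigh"=5, "habit"=5, "suite"=5
Sum = 41, Count = 8
Average = 41/8 = 5.13
= avg=5.13, min=3, max=8


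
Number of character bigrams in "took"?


Word: "took" (length 4)
Number of 2-grams = length - 2 + 1 = 4 - 2 + 1
= 3


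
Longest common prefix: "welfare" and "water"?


Word 1: "welfare"
Word 2: "water"
Comparing from start:
  Pos 0: 'w' == 'w'
  Pos 1: 'e' != 'a' (stop)
LCP = "w" (length 1)


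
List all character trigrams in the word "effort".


Word: "effort" (length 6)
Number of trigrams = 6 - 3 + 1 = 4
  Position 0: "eff"
  Position 1: "ffo"
  Position 2: "for"
  Position 3: "ort"
Trigrams = "eff", "ffo", "for", "ort"


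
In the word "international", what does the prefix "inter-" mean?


Prefix: inter-
Example: international = inter- + national
Meaning = between


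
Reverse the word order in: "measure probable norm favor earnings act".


Original: "measure probable norm favor earnings act"
Words (1..n): measure | probable | norm | favor | earnings | act
Reversed (n..1): act | earnings | favor | norm | probable | measure
Result = "act earnings favor norm probable measure"


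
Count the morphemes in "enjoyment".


Word: "enjoyment"
Morphemes: en- + joy + -ment
Each morpheme carries meaning
= 3 morphemes


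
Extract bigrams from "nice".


Word: "nice" (length 4)
Number of bigrams = 4 - 2 + 1 = 3
  Position 0: "ni"
  Position 1: "ic"
  Position 2: "ce"
Bigrams = "ni", "ic", "ce"


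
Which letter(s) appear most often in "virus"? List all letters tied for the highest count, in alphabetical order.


Word: "virus"
Letter counts:
  'i': 1
  'r': 1
  's': 1
  'u': 1
  'v': 1
Maximum count = 1
Most frequent = 'i', 'r', 's', 'u', 'v' (1 time each)


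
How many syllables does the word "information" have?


Word: "information"
Syllable breakdown: in / for / ma / tion
Counting: 4 parts
= 4 syllables


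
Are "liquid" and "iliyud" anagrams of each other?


Word 1: "liquid" → sorted: diilqu
Word 2: "iliyud" → sorted: diiluy
Same letters? diilqu != diiluy
Anagram = No


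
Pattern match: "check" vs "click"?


Pattern of "check": [0, 1, 2, 0, 3]
Pattern of "click": [0, 1, 2, 0, 3]
Patterns match
Same pattern = Yes


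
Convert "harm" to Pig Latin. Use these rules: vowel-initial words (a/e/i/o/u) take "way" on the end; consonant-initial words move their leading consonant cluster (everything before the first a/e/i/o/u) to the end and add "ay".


Word: "harm"
Starts with consonant(s) → move to end, add 'ay'
Consonant cluster: "h"
Pig Latin = "armhay"


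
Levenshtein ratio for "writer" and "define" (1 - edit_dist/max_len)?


Word 1: "writer" (length 6)
Word 2: "define" (length 6)
One optimal edit sequence:
  1. insert 'd'  (+1)
  2. substitute 'w' -> 'e'  (+1)
  3. substitute 'r' -> 'f'  (+1)
  4. keep 'i'
  5. substitute 't' -> 'n'  (+1)
  6. keep 'e'
  7. delete 'r'  (+1)
Edit distance = 5
Max length = max(6, 6) = 6
Similarity = 1 - 5/6
= 0.1667


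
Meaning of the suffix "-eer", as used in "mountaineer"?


Suffix: -eer
Example: mountaineer = mountain + -eer
Meaning = one who is concerned with


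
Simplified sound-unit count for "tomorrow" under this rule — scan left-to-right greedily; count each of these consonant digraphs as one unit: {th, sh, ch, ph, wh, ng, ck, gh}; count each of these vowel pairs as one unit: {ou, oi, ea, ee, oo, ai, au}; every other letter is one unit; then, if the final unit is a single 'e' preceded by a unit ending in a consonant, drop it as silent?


Word: "tomorrow" (8 letters)
Left-to-right scan:
  1. 't' (letter)
  2. 'o' (letter)
  3. 'm' (letter)
  4. 'o' (letter)
  5. 'r' (letter)
  6. 'r' (letter)
  7. 'o' (letter)
  8. 'w' (letter)
Units from scan: 8
Sound units = 8 units


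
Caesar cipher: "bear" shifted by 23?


Word: "bear"
Shift: 23
Each letter → (letter + shift) mod 26:
  'b' (1) + 23 = 24 → 'y'
  'e' (4) + 23 = 1 → 'b'
  'a' (0) + 23 = 23 → 'x'
  'r' (17) + 23 = 14 → 'o'
Result = "ybxo"


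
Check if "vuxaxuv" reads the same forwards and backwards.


Word: "vuxaxuv"
Reversed: "vuxaxuv"
Forward == Backward? vuxaxuv == vuxaxuv
Palindrome = Yes


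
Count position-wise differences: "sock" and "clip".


Comparing character by character (same length = 4):
  Pos 0: 's' vs 'c' !=
  Pos 1: 'o' vs 'l' !=
  Pos 2: 'c' vs 'i' !=
  Pos 3: 'k' vs 'p' !=
Hamming distance = 4


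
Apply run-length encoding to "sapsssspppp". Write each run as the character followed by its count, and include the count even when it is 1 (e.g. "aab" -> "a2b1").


String: "sapsssspppp"
Scanning for consecutive runs:
  's' x 1
  'a' x 1
  'p' x 1
  's' x 4
  'p' x 4
RLE = "s1a1p1s4p4"


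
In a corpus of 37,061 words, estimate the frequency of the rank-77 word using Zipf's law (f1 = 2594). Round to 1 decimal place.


Zipf's law: f(r) = f(1) / r
f(1) = 2594
f(77) = 2594 / 77
= 33.7 occurrences


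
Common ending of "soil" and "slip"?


Word 1: "soil"
Word 2: "slip"
Comparing from end:
  Pos -1: 'l' != 'p' (stop)
LCS = "" (length 0)


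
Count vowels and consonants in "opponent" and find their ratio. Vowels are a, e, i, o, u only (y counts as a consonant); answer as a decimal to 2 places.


Word: "opponent"
Vowels (a,e,i,o,u): 3
Consonants: 5
Ratio = 3/5
= 0.60


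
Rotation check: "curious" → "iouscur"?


Word: "curious", Candidate: "iouscur"
Method: check if candidate is substring of word+word
"curiouscurious" contains "iouscur"? Yes
Is rotation = Yes


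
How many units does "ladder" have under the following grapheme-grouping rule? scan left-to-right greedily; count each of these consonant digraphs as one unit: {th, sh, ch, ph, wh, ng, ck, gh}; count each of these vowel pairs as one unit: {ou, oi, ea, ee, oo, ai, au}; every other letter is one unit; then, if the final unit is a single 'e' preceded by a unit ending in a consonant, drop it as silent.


Word: "ladder" (6 letters)
Left-to-right scan:
  [1] 'l' (letter)
  [2] 'a' (letter)
  [3] 'd' (letter)
  [4] 'd' (letter)
  [5] 'e' (letter)
  [6] 'r' (letter)
Units from scan: 6
Sound units = 6 units


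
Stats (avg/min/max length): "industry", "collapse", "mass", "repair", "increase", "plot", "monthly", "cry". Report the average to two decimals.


Lengths: "industry"=8, "collapse"=8, "mass"=4, "repair"=6, "increase"=8, "plot"=4, "monthly"=7, "cry"=3
Sum = 48, Count = 8
Average = 48/8 = 6.00
= avg=6.00, min=3, max=8


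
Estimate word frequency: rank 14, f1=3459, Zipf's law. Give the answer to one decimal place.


Zipf's law: f(r) = f(1) / r
f(1) = 3459
f(14) = 3459 / 14
= 247.1 occurrences


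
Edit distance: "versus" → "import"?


Word 1: "versus" (length 6)
Word 2: "import" (length 6)
One optimal edit sequence (insert/delete/substitute each cost 1):
  1. substitute 'v' -> 'i'  (+1)
  2. substitute 'e' -> 'm'  (+1)
  3. substitute 'r' -> 'p'  (+1)
  4. substitute 's' -> 'o'  (+1)
  5. substitute 'u' -> 'r'  (+1)
  6. substitute 's' -> 't'  (+1)
Total edit operations: 6
Edit distance = 6


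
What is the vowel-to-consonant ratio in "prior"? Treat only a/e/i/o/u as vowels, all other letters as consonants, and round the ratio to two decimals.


Word: "prior"
Vowels (a,e,i,o,u): 2
Consonants: 3
Ratio = 2/3
= 0.67


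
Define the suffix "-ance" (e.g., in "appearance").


Suffix: -ance
Example: appearance = appear + -ance
Meaning = state of


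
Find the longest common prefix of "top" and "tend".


Word 1: "top"
Word 2: "tend"
Comparing from start:
  Pos 0: 't' == 't'
  Pos 1: 'o' != 'e' (stop)
LCP = "t" (length 1)


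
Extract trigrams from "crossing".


Word: "crossing" (length 8)
Number of trigrams = 8 - 3 + 1 = 6
  Position 0: "cro"
  Position 1: "ros"
  Position 2: "oss"
  Position 3: "ssi"
  Position 4: "sin"
  Position 5: "ing"
Trigrams = "cro", "ros", "oss", "ssi", "sin", "ing"


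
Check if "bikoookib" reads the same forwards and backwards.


Word: "bikoookib"
Reversed: "bikoookib"
Forward == Backward? bikoookib == bikoookib
Palindrome = Yes


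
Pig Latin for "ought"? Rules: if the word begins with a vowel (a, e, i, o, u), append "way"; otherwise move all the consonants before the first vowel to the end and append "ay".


Word: "ought"
Starts with vowel → add 'way'
Pig Latin = "oughtway"


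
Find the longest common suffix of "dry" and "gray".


Word 1: "dry"
Word 2: "gray"
Comparing from end:
  Pos -1: 'y' == 'y'
  Pos -2: 'r' != 'a' (stop)
LCS = "y" (length 1)


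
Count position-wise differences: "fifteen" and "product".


Comparing character by character (same length = 7):
  Pos 0: 'f' vs 'p' !=
  Pos 1: 'i' vs 'r' !=
  Pos 2: 'f' vs 'o' !=
  Pos 3: 't' vs 'd' !=
  Pos 4: 'e' vs 'u' !=
  Pos 5: 'e' vs 'c' !=
  Pos 6: 'n' vs 't' !=
Hamming distance = 7


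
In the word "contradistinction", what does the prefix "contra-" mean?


Prefix: contra-
Example: contradistinction = contra- + distinction
Meaning = against


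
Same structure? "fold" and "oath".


Pattern of "fold": [0, 1, 2, 3]
Pattern of "oath": [0, 1, 2, 3]
Patterns match
Same pattern = Yes


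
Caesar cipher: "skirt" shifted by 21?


Word: "skirt"
Shift: 21
Each letter → (letter + shift) mod 26:
  's' (18) + 21 = 13 → 'n'
  'k' (10) + 21 = 5 → 'f'
  'i' (8) + 21 = 3 → 'd'
  'r' (17) + 21 = 12 → 'm'
  't' (19) + 21 = 14 → 'o'
Result = "nfdmo"


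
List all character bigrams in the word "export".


Word: "export" (length 6)
Number of bigrams = 6 - 2 + 1 = 5
  Position 0: "ex"
  Position 1: "xp"
  Position 2: "po"
  Position 3: "or"
  Position 4: "rt"
Bigrams = "ex", "xp", "po", "or", "rt"


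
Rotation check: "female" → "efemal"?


Word: "female", Candidate: "efemal"
Method: check if candidate is substring of word+word
"femalefemale" contains "efemal"? Yes
Is rotation = Yes


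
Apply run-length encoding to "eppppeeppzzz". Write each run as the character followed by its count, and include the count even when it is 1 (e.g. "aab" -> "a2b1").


String: "eppppeeppzzz"
Scanning for consecutive runs:
  'e' x 1
  'p' x 4
  'e' x 2
  'p' x 2
  'z' x 3
RLE = "e1p4e2p2z3"


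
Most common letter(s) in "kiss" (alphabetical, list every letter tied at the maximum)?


Word: "kiss"
Letter counts:
  'i': 1
  'k': 1
  's': 2
Maximum count = 2
Most frequent = 's' (2 times each)


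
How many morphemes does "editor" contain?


Word: "editor"
Morphemes: edit | -or
Each morpheme carries meaning
= 2 morphemes


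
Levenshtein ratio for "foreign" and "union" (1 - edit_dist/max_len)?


Word 1: "foreign" (length 7)
Word 2: "union" (length 5)
One optimal edit sequence:
  1. delete 'f'  (+1)
  2. delete 'o'  (+1)
  3. substitute 'r' -> 'u'  (+1)
  4. substitute 'e' -> 'n'  (+1)
  5. keep 'i'
  6. substitute 'g' -> 'o'  (+1)
  7. keep 'n'
Edit distance = 5
Max length = max(7, 5) = 7
Similarity = 1 - 5/7
= 0.2857


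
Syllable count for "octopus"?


Word: "octopus"
Syllable breakdown: oc · to · pus
Counting: 3 parts
= 3 syllables


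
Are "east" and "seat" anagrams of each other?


Word 1: "east" → sorted: aest
Word 2: "seat" → sorted: aest
Same letters? aest == aest
Anagram = Yes


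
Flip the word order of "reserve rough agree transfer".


Original: "reserve rough agree transfer"
Words (1..n): reserve | rough | agree | transfer
Reversed (n..1): transfer | agree | rough | reserve
Result = "transfer agree rough reserve"
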